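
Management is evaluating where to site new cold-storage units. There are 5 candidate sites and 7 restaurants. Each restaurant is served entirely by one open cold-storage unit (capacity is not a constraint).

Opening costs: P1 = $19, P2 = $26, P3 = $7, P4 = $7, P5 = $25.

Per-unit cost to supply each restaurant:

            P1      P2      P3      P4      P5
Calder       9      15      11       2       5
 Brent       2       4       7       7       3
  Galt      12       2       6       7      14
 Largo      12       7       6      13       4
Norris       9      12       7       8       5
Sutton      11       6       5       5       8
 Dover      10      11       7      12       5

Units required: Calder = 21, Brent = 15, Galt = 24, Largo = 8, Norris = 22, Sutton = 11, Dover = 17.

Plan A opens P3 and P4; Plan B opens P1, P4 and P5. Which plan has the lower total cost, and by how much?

Plan B is cheaper by 108.

Plan A: {P3, P4}: Calder→P4 2·21=42, Brent→P3 7·15=105, Galt→P3 6·24=144, Largo→P3 6·8=48, Norris→P3 7·22=154, Sutton→P3 5·11=55, Dover→P3 7·17=119. Service 667; fixed 14; total 681.
Plan B: {P1, P4, P5}: Calder→P4 2·21=42, Brent→P1 2·15=30, Galt→P4 7·24=168, Largo→P5 4·8=32, Norris→P5 5·22=110, Sutton→P4 5·11=55, Dover→P5 5·17=85. Service 522; fixed 51; total 573.
Difference: |681 − 573| = 108.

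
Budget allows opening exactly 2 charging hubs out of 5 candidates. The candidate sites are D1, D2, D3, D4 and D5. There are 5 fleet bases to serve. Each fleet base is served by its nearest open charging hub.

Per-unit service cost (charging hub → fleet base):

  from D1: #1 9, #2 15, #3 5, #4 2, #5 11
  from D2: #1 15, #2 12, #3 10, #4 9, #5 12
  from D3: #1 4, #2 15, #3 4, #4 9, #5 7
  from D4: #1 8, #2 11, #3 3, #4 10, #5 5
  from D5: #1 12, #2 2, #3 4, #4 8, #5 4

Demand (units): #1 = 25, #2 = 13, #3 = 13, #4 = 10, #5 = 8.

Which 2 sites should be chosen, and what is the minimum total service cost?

With exactly 2 open, each fleet base uses its cheapest among the chosen.
{D3, D5}: #1→D3 4·25=100, #2→D5 2·13=26, #3→D3 4·13=52, #4→D5 8·10=80, #5→D5 4·8=32. Service cost 290.
{D1, D5}: service cost 355
{D4, D5}: service cost 377
Among all 10 size-2 choices, {D3, D5} is lowest.

Choose D3 and D5; total service cost 290.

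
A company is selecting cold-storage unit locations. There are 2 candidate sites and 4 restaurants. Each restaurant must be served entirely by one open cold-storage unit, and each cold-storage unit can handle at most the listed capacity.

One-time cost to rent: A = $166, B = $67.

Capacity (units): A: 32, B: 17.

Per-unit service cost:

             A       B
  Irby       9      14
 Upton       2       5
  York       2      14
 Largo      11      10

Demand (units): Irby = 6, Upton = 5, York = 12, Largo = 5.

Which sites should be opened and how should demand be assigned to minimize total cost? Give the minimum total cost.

Open {A}: Irby→A 9·6=54, Upton→A 2·5=10, York→A 2·12=24, Largo→A 11·5=55.
Loads: A carries 28/32. Service 143; fixed 166; total 309.
Next best feasible plan costs 371.

Minimum total cost: 309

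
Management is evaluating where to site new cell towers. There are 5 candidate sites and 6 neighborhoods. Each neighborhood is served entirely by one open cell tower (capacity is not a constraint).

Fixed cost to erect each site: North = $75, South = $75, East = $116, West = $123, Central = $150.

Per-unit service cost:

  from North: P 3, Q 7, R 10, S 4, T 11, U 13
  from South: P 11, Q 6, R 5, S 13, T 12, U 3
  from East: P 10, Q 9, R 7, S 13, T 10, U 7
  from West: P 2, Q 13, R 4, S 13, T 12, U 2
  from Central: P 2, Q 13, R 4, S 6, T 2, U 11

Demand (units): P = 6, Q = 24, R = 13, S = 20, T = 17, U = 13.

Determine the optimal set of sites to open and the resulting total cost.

Open South and Central; minimum total cost 626.

For any fixed open set, each neighborhood goes to its cheapest open site; total = fixed + service.
{South, Central}: P→Central 2·6=12, Q→South 6·24=144, R→Central 4·13=52, S→Central 6·20=120, T→Central 2·17=34, U→South 3·13=39. Service 401; fixed 225; total 626.
{North, South, Central}: service 361 + fixed 300 = 661
{North, South}: service 533 + fixed 150 = 683
{North, South, East, West, Central}: P→West 2·6=12, Q→South 6·24=144, R→West 4·13=52, S→North 4·20=80, T→Central 2·17=34, U→West 2·13=26. Service 348; fixed 539; total 887.
No other subset beats 626.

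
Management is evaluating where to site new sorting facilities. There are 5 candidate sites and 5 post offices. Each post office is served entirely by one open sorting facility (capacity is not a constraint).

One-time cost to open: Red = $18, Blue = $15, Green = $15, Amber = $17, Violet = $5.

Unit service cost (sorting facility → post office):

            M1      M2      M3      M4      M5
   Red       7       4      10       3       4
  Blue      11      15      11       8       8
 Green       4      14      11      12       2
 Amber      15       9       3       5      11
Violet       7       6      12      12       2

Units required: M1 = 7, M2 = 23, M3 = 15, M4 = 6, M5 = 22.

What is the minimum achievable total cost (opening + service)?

For any fixed open set, each post office goes to its cheapest open site; total = fixed + service.
{Red, Green, Amber}: M1→Green 4·7=28, M2→Red 4·23=92, M3→Amber 3·15=45, M4→Red 3·6=18, M5→Green 2·22=44. Service 227; fixed 50; total 277.
{Red, Green, Amber, Violet}: service 227 + fixed 55 = 282
{Red, Amber, Violet}: service 248 + fixed 40 = 288
{Red, Blue, Green, Amber, Violet}: service 227 + fixed 70 = 297
No other subset beats 277.

Minimum total cost: 277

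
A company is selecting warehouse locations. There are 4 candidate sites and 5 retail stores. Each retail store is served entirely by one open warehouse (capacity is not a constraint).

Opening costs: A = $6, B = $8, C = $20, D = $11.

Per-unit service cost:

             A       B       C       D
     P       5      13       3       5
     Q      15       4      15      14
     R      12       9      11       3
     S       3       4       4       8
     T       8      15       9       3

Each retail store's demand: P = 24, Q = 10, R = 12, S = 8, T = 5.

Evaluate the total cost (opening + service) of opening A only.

Total cost: 484

Each retail store is assigned to its cheapest site among the open ones.
{A}: P→A 5·24=120, Q→A 15·10=150, R→A 12·12=144, S→A 3·8=24, T→A 8·5=40. Service 478; fixed 6; total 484.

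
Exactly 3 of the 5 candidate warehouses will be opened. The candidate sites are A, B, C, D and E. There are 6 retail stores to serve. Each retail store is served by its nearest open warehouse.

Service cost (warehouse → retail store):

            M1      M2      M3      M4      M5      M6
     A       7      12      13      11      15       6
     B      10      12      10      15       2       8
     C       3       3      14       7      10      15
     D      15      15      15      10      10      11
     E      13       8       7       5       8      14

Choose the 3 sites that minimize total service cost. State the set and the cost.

Choose B, C and E; total service cost 28.

With exactly 3 open, each retail store uses its cheapest among the chosen.
{B, C, E}: M1→C 3, M2→C 3, M3→E 7, M4→E 5, M5→B 2, M6→B 8. Service cost 28.
{A, B, C}: service cost 31
{A, C, E}: service cost 32
Among all 10 size-3 choices, {B, C, E} is lowest.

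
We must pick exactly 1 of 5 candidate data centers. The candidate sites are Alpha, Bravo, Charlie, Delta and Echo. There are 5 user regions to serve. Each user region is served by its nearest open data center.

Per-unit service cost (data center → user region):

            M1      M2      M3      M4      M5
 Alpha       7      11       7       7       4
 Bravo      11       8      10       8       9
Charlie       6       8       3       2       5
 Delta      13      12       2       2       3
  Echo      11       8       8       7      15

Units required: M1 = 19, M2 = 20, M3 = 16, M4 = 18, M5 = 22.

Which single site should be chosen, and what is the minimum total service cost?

With exactly 1 open, each user region uses its cheapest among the chosen.
{Charlie}: M1→Charlie 6·19=114, M2→Charlie 8·20=160, M3→Charlie 3·16=48, M4→Charlie 2·18=36, M5→Charlie 5·22=110. Service cost 468.
{Delta}: service cost 621
{Alpha}: service cost 679
Among all 5 size-1 choices, {Charlie} is lowest.

Choose Charlie only; total service cost 468.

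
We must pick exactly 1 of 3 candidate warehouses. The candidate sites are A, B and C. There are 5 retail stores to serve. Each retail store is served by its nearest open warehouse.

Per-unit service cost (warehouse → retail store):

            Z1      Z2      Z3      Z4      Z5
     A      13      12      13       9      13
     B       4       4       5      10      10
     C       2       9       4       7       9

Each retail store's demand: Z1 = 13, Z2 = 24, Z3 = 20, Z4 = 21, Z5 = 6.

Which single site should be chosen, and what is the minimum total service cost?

With exactly 1 open, each retail store uses its cheapest among the chosen.
{B}: Z1→B 4·13=52, Z2→B 4·24=96, Z3→B 5·20=100, Z4→B 10·21=210, Z5→B 10·6=60. Service cost 518.
{C}: service cost 523
{A}: service cost 984
Among all 3 size-1 choices, {B} is lowest.

Choose B only; total service cost 518.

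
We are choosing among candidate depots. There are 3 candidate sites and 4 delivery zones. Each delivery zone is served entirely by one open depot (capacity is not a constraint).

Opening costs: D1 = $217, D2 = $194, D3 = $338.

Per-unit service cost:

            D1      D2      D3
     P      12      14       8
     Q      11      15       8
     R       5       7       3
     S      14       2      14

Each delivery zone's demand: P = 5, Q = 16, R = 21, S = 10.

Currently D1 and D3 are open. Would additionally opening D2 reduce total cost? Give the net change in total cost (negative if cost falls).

No — net change +74 (cost rises by 74).

Current service cost with {D1, D3}: 371.
Adding D2: each delivery zone re-picks its cheapest; new service cost 251, saving 120.
Extra fixed cost: 194. Net change = 194 − 120 = 74.
(Totals: 926 → 1000.)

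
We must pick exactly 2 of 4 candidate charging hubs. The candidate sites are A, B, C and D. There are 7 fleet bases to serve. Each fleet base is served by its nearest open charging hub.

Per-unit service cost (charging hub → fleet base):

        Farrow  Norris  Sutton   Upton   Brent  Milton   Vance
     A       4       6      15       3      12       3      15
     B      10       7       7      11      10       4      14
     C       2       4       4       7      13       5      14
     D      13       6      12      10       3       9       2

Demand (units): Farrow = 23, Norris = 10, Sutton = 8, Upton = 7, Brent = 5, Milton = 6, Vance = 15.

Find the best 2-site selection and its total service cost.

Choose C and D; total service cost 242.

With exactly 2 open, each fleet base uses its cheapest among the chosen.
{C, D}: Farrow→C 2·23=46, Norris→C 4·10=40, Sutton→C 4·8=32, Upton→C 7·7=49, Brent→D 3·5=15, Milton→C 5·6=30, Vance→D 2·15=30. Service cost 242.
{A, D}: service cost 332
{A, C}: service cost 427
Among all 6 size-2 choices, {C, D} is lowest.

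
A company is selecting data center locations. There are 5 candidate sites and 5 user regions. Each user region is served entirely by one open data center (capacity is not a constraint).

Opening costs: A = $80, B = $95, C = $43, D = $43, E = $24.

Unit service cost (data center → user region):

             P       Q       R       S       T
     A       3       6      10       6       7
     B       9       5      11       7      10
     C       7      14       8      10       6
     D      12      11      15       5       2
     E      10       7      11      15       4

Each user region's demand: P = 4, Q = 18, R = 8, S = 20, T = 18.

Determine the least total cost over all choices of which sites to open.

Minimum total cost: 457

For any fixed open set, each user region goes to its cheapest open site; total = fixed + service.
{D, E}: P→E 10·4=40, Q→E 7·18=126, R→E 11·8=88, S→D 5·20=100, T→D 2·18=36. Service 390; fixed 67; total 457.
{A, D}: service 336 + fixed 123 = 459
{C, D, E}: P→C 7·4=28, Q→E 7·18=126, R→C 8·8=64, S→D 5·20=100, T→D 2·18=36. Service 354; fixed 110; total 464.
{A, B, C, D, E}: service 302 + fixed 285 = 587
No other subset beats 457.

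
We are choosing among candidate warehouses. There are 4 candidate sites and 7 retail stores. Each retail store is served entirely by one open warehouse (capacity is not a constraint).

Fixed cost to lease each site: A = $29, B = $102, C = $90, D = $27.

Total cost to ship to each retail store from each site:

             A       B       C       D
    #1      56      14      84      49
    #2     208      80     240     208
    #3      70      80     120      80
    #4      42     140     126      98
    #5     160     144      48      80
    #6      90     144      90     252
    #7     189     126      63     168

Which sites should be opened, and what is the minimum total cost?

For any fixed open set, each retail store goes to its cheapest open site; total = fixed + service.
{A, B, C}: #1→B 14, #2→B 80, #3→A 70, #4→A 42, #5→C 48, #6→A 90, #7→C 63. Service 407; fixed 221; total 628.
{A, B, C, D}: #1→B 14, #2→B 80, #3→A 70, #4→A 42, #5→C 48, #6→A 90, #7→C 63. Service 407; fixed 248; total 655.
{A, B, D}: service 502 + fixed 158 = 660
{D}: #1→D 49, #2→D 208, #3→D 80, #4→D 98, #5→D 80, #6→D 252, #7→D 168. Service 935; fixed 27; total 962.
No other subset beats 628.

Open A, B and C; minimum total cost 628.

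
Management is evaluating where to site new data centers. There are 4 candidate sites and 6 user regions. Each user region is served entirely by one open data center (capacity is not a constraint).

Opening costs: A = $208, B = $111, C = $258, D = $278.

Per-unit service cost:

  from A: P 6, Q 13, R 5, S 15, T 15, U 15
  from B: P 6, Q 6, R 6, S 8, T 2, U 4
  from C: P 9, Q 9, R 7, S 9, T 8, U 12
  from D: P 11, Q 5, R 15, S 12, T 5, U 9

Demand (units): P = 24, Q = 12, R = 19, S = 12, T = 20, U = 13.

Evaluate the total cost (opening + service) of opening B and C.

Total cost: 887

Each user region is assigned to its cheapest site among the open ones.
{B, C}: P→B 6·24=144, Q→B 6·12=72, R→B 6·19=114, S→B 8·12=96, T→B 2·20=40, U→B 4·13=52. Service 518; fixed 369; total 887.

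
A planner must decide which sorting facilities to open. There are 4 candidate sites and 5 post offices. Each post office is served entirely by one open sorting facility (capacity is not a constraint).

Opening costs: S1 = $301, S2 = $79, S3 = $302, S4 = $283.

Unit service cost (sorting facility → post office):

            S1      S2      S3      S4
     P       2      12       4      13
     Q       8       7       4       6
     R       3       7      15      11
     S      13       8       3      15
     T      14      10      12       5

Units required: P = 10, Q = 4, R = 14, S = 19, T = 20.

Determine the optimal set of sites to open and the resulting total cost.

For any fixed open set, each post office goes to its cheapest open site; total = fixed + service.
{S2}: P→S2 12·10=120, Q→S2 7·4=28, R→S2 7·14=98, S→S2 8·19=152, T→S2 10·20=200. Service 598; fixed 79; total 677.
{S2, S3}: P→S3 4·10=40, Q→S3 4·4=16, R→S2 7·14=98, S→S3 3·19=57, T→S2 10·20=200. Service 411; fixed 381; total 792.
{S1, S2}: service 442 + fixed 380 = 822
{S1, S2, S3, S4}: service 235 + fixed 965 = 1200
No other subset beats 677.

Open S2 only; minimum total cost 677.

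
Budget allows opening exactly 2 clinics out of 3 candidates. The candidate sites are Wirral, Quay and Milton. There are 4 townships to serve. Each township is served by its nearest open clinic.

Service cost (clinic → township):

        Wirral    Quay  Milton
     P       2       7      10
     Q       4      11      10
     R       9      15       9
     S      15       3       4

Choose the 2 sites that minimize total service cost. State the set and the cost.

With exactly 2 open, each township uses its cheapest among the chosen.
{Wirral, Quay}: P→Wirral 2, Q→Wirral 4, R→Wirral 9, S→Quay 3. Service cost 18.
{Wirral, Milton}: service cost 19
{Quay, Milton}: service cost 29
Among all 3 size-2 choices, {Wirral, Quay} is lowest.

Choose Wirral and Quay; total service cost 18.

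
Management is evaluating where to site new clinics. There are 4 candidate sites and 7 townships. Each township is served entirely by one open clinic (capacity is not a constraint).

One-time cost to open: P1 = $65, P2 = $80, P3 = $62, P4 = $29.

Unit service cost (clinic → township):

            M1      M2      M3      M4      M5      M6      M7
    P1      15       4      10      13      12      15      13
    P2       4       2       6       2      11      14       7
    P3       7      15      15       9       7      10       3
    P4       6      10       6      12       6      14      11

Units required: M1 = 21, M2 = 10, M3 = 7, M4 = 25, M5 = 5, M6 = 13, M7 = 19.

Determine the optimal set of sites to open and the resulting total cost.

For any fixed open set, each township goes to its cheapest open site; total = fixed + service.
{P2, P3}: M1→P2 4·21=84, M2→P2 2·10=20, M3→P2 6·7=42, M4→P2 2·25=50, M5→P3 7·5=35, M6→P3 10·13=130, M7→P3 3·19=57. Service 418; fixed 142; total 560.
{P2, P3, P4}: service 413 + fixed 171 = 584
{P1, P2, P3}: M1→P2 4·21=84, M2→P2 2·10=20, M3→P2 6·7=42, M4→P2 2·25=50, M5→P3 7·5=35, M6→P3 10·13=130, M7→P3 3·19=57. Service 418; fixed 207; total 625.
{P1, P2, P3, P4}: M1→P2 4·21=84, M2→P2 2·10=20, M3→P2 6·7=42, M4→P2 2·25=50, M5→P4 6·5=30, M6→P3 10·13=130, M7→P3 3·19=57. Service 413; fixed 236; total 649.
(All 15 nonempty subsets were checked; P2 and P3 is lowest.)

Open P2 and P3; minimum total cost 560.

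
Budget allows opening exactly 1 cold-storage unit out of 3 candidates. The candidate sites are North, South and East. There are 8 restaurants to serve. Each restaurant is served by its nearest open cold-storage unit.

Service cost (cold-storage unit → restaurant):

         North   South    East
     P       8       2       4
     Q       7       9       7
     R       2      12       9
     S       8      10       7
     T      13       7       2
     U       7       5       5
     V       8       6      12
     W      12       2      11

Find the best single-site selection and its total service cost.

Choose South only; total service cost 53.

With exactly 1 open, each restaurant uses its cheapest among the chosen.
{South}: P→South 2, Q→South 9, R→South 12, S→South 10, T→South 7, U→South 5, V→South 6, W→South 2. Service cost 53.
{East}: service cost 57
{North}: service cost 65
Among all 3 size-1 choices, {South} is lowest.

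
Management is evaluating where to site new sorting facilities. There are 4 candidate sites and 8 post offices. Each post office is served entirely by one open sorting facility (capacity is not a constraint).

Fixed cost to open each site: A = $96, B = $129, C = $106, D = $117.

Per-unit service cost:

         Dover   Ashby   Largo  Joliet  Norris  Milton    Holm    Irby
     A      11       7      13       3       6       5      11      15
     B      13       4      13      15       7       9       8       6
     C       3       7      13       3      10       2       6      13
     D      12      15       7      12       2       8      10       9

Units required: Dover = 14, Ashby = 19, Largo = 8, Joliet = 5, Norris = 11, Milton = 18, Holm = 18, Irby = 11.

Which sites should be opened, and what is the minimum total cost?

For any fixed open set, each post office goes to its cheapest open site; total = fixed + service.
{C, D}: Dover→C 3·14=42, Ashby→C 7·19=133, Largo→D 7·8=56, Joliet→C 3·5=15, Norris→D 2·11=22, Milton→C 2·18=36, Holm→C 6·18=108, Irby→D 9·11=99. Service 511; fixed 223; total 734.
{B, C}: service 524 + fixed 235 = 759
{B, C, D}: service 421 + fixed 352 = 773
{A, B, C, D}: service 421 + fixed 448 = 869
No other subset beats 734.

Open C and D; minimum total cost 734.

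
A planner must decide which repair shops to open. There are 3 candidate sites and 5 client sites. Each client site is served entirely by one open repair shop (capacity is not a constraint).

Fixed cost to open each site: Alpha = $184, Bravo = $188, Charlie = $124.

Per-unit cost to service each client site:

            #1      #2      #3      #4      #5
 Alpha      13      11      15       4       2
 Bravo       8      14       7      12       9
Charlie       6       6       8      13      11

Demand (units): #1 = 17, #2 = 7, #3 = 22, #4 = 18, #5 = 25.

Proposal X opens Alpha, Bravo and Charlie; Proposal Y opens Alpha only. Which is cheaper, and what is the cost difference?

Proposal X is cheaper by 18.

Proposal X: {Alpha, Bravo, Charlie}: #1→Charlie 6·17=102, #2→Charlie 6·7=42, #3→Bravo 7·22=154, #4→Alpha 4·18=72, #5→Alpha 2·25=50. Service 420; fixed 496; total 916.
Proposal Y: {Alpha}: #1→Alpha 13·17=221, #2→Alpha 11·7=77, #3→Alpha 15·22=330, #4→Alpha 4·18=72, #5→Alpha 2·25=50. Service 750; fixed 184; total 934.
Difference: |916 − 934| = 18.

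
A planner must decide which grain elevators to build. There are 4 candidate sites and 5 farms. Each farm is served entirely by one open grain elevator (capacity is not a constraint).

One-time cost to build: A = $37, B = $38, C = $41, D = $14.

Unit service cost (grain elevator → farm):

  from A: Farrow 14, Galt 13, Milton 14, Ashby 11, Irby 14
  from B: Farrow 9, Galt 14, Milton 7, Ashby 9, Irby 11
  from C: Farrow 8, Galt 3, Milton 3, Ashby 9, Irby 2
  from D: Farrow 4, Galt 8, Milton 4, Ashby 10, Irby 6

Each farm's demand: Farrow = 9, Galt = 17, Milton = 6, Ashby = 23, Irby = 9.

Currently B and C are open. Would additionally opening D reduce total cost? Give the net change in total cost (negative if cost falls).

Yes — net change −22 (cost falls by 22).

Current service cost with {B, C}: 366.
Adding D: each farm re-picks its cheapest; new service cost 330, saving 36.
Extra fixed cost: 14. Net change = 14 − 36 = -22.
(Totals: 445 → 423.)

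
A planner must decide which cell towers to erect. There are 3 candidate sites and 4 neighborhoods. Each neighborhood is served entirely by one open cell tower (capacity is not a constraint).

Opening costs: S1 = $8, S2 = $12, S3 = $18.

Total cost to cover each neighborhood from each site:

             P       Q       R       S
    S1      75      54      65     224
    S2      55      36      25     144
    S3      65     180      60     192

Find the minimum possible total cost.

For any fixed open set, each neighborhood goes to its cheapest open site; total = fixed + service.
{S2}: P→S2 55, Q→S2 36, R→S2 25, S→S2 144. Service 260; fixed 12; total 272.
{S1, S2}: service 260 + fixed 20 = 280
{S2, S3}: P→S2 55, Q→S2 36, R→S2 25, S→S2 144. Service 260; fixed 30; total 290.
{S1, S2, S3}: service 260 + fixed 38 = 298
No other subset beats 272.

Minimum total cost: 272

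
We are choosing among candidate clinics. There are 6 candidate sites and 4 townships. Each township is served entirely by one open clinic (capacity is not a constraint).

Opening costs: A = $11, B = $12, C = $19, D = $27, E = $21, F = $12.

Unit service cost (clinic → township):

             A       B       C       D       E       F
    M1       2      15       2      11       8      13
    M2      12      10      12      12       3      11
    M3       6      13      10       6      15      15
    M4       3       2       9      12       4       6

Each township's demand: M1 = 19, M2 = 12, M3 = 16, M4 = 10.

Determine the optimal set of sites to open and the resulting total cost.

Open A and E; minimum total cost 232.

For any fixed open set, each township goes to its cheapest open site; total = fixed + service.
{A, E}: M1→A 2·19=38, M2→E 3·12=36, M3→A 6·16=96, M4→A 3·10=30. Service 200; fixed 32; total 232.
{A, B, E}: M1→A 2·19=38, M2→E 3·12=36, M3→A 6·16=96, M4→B 2·10=20. Service 190; fixed 44; total 234.
{A, E, F}: service 200 + fixed 44 = 244
{A, B, C, D, E, F}: service 190 + fixed 102 = 292
No other subset beats 232.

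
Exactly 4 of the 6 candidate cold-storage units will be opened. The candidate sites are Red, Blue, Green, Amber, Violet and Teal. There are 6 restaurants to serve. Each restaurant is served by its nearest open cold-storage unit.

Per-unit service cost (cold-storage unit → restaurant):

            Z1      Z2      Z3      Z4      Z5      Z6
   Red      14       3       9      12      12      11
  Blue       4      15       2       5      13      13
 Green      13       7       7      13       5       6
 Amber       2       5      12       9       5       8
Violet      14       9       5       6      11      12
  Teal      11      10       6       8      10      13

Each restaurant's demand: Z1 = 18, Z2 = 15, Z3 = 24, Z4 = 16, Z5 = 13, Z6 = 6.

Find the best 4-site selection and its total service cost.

Choose Red, Blue, Green and Amber; total service cost 310.

With exactly 4 open, each restaurant uses its cheapest among the chosen.
{Red, Blue, Green, Amber}: Z1→Amber 2·18=36, Z2→Red 3·15=45, Z3→Blue 2·24=48, Z4→Blue 5·16=80, Z5→Green 5·13=65, Z6→Green 6·6=36. Service cost 310.
{Red, Blue, Amber, Violet}: service cost 322
{Red, Blue, Amber, Teal}: service cost 322
Among all 15 size-4 choices, {Red, Blue, Green, Amber} is lowest.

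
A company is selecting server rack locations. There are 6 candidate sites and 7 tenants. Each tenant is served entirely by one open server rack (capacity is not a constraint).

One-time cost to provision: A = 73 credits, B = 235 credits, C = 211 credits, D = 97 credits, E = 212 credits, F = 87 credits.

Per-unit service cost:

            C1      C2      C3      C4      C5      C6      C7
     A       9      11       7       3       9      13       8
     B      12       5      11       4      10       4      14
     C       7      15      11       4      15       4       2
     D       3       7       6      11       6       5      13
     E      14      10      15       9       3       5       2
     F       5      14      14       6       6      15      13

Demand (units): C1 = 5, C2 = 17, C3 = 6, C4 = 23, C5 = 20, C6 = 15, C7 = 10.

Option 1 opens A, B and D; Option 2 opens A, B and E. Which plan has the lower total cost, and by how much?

Option 1 is cheaper by 31.

Option 1: {A, B, D}: C1→D 3·5=15, C2→B 5·17=85, C3→D 6·6=36, C4→A 3·23=69, C5→D 6·20=120, C6→B 4·15=60, C7→A 8·10=80. Service 465; fixed 405; total 870.
Option 2: {A, B, E}: C1→A 9·5=45, C2→B 5·17=85, C3→A 7·6=42, C4→A 3·23=69, C5→E 3·20=60, C6→B 4·15=60, C7→E 2·10=20. Service 381; fixed 520; total 901.
Difference: |870 − 901| = 31.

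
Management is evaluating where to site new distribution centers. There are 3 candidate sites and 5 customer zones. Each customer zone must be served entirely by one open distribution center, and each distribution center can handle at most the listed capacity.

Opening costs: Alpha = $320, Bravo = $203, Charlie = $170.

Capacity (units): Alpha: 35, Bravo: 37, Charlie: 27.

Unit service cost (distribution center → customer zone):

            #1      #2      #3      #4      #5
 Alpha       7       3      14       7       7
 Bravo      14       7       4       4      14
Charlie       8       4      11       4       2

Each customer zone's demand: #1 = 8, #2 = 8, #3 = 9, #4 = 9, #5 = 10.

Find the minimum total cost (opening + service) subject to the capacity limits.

Minimum total cost: 561

Open {Bravo, Charlie}: #1→Charlie 8·8=64, #2→Charlie 4·8=32, #3→Bravo 4·9=36, #4→Bravo 4·9=36, #5→Charlie 2·10=20.
Loads: Bravo carries 18/37, Charlie carries 26/27. Service 188; fixed 373; total 561.
Next best feasible plan costs 585.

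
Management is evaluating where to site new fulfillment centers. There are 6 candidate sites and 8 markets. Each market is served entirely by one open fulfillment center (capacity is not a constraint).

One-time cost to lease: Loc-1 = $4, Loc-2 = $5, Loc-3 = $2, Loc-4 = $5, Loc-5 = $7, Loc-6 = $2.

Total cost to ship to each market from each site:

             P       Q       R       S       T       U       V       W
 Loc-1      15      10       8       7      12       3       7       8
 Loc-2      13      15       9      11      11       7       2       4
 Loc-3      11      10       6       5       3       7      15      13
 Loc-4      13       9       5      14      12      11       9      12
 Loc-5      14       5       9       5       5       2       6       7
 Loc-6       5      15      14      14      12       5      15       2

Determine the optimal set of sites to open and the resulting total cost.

Open Loc-3, Loc-5 and Loc-6; minimum total cost 45.

For any fixed open set, each market goes to its cheapest open site; total = fixed + service.
{Loc-3, Loc-5, Loc-6}: P→Loc-6 5, Q→Loc-5 5, R→Loc-3 6, S→Loc-3 5, T→Loc-3 3, U→Loc-5 2, V→Loc-5 6, W→Loc-6 2. Service 34; fixed 11; total 45.
{Loc-2, Loc-3, Loc-5, Loc-6}: service 30 + fixed 16 = 46
{Loc-2, Loc-3, Loc-6}: P→Loc-6 5, Q→Loc-3 10, R→Loc-3 6, S→Loc-3 5, T→Loc-3 3, U→Loc-6 5, V→Loc-2 2, W→Loc-6 2. Service 38; fixed 9; total 47.
{Loc-1, Loc-2, Loc-3, Loc-4, Loc-5, Loc-6}: service 29 + fixed 25 = 54
No other subset beats 45.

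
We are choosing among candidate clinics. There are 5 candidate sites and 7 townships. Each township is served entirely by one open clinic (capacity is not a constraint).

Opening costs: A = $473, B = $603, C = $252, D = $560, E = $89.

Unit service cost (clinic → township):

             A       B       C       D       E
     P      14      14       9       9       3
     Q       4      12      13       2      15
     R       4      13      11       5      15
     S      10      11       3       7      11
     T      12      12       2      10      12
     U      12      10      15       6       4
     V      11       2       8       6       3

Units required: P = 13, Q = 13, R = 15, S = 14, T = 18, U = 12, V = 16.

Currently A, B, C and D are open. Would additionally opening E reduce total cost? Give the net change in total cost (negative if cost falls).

Current service cost with {A, B, C, D}: 385.
Adding E: each township re-picks its cheapest; new service cost 283, saving 102.
Extra fixed cost: 89. Net change = 89 − 102 = -13.
(Totals: 2273 → 2260.)

Yes — net change −13 (cost falls by 13).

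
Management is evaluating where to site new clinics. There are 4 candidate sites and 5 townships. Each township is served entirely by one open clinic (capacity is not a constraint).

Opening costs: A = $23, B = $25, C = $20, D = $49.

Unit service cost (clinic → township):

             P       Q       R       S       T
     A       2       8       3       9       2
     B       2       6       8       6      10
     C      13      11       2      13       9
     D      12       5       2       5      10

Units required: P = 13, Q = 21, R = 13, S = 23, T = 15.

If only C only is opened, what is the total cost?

Each township is assigned to its cheapest site among the open ones.
{C}: P→C 13·13=169, Q→C 11·21=231, R→C 2·13=26, S→C 13·23=299, T→C 9·15=135. Service 860; fixed 20; total 880.

Total cost: 880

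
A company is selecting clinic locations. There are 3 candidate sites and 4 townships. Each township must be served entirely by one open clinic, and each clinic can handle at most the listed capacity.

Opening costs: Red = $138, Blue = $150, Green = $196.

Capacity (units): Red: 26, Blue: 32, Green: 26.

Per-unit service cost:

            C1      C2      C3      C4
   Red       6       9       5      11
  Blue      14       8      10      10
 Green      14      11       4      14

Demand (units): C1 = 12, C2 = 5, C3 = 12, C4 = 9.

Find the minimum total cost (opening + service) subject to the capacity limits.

Open {Red, Blue}: C1→Red 6·12=72, C2→Blue 8·5=40, C3→Red 5·12=60, C4→Blue 10·9=90.
Loads: Red carries 24/26, Blue carries 14/32. Service 262; fixed 288; total 550.
Next best feasible plan costs 598.

Minimum total cost: 550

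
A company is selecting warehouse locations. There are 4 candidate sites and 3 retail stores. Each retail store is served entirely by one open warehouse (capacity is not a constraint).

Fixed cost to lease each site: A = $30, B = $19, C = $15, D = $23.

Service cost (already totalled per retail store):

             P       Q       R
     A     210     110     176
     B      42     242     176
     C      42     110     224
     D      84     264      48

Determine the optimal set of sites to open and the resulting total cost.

Open C and D; minimum total cost 238.

For any fixed open set, each retail store goes to its cheapest open site; total = fixed + service.
{C, D}: P→C 42, Q→C 110, R→D 48. Service 200; fixed 38; total 238.
{B, C, D}: P→B 42, Q→C 110, R→D 48. Service 200; fixed 57; total 257.
{A, C, D}: service 200 + fixed 68 = 268
{A, B, C, D}: P→B 42, Q→A 110, R→D 48. Service 200; fixed 87; total 287.
No other subset beats 238.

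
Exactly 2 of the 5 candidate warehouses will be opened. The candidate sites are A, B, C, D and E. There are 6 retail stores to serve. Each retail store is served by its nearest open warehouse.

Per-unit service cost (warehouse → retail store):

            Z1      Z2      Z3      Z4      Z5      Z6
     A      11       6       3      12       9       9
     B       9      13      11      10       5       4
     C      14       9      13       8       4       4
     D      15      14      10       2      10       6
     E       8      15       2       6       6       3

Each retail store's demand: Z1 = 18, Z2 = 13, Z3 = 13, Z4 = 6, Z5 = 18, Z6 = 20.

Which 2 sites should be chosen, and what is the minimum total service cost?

Choose A and E; total service cost 452.

With exactly 2 open, each retail store uses its cheapest among the chosen.
{A, E}: Z1→E 8·18=144, Z2→A 6·13=78, Z3→E 2·13=26, Z4→E 6·6=36, Z5→E 6·18=108, Z6→E 3·20=60. Service cost 452.
{C, E}: service cost 455
{A, B}: service cost 509
Among all 10 size-2 choices, {A, E} is lowest.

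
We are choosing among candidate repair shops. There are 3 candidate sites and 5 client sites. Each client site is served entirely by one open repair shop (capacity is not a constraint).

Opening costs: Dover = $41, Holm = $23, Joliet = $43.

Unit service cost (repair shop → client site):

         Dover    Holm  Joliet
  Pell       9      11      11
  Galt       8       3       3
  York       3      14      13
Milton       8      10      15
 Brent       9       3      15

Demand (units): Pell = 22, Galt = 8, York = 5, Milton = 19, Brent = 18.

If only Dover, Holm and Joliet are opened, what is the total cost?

Total cost: 550

Each client site is assigned to its cheapest site among the open ones.
{Dover, Holm, Joliet}: Pell→Dover 9·22=198, Galt→Holm 3·8=24, York→Dover 3·5=15, Milton→Dover 8·19=152, Brent→Holm 3·18=54. Service 443; fixed 107; total 550.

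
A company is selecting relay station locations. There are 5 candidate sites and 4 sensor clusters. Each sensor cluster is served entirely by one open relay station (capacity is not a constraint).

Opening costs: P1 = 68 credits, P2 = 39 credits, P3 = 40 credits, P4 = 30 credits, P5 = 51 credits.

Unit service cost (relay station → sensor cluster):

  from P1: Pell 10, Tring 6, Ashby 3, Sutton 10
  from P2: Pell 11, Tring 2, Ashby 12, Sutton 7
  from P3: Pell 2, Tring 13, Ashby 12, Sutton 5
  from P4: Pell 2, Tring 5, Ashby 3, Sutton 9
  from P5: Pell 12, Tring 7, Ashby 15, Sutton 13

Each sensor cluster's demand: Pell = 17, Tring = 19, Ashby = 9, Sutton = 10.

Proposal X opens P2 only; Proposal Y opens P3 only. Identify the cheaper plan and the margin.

Proposal X is cheaper by 37.

Proposal X: {P2}: Pell→P2 11·17=187, Tring→P2 2·19=38, Ashby→P2 12·9=108, Sutton→P2 7·10=70. Service 403; fixed 39; total 442.
Proposal Y: {P3}: Pell→P3 2·17=34, Tring→P3 13·19=247, Ashby→P3 12·9=108, Sutton→P3 5·10=50. Service 439; fixed 40; total 479.
Difference: |442 − 479| = 37.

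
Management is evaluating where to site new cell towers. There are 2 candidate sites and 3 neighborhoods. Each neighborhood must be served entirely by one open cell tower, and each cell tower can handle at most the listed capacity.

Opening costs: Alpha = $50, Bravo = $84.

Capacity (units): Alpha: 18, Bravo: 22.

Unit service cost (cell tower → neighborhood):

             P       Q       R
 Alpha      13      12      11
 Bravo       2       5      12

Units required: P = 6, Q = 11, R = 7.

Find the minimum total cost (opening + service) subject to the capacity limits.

Open {Alpha, Bravo}: P→Bravo 2·6=12, Q→Bravo 5·11=55, R→Alpha 11·7=77.
Loads: Alpha carries 7/18, Bravo carries 17/22. Service 144; fixed 134; total 278.
Next best feasible plan costs 344.

Minimum total cost: 278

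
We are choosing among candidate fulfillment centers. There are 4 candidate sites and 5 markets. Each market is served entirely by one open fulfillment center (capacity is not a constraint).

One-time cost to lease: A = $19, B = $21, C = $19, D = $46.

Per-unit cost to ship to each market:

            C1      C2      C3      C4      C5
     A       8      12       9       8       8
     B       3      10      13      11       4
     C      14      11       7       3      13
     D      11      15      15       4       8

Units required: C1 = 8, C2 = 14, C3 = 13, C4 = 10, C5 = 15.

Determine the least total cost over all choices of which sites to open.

For any fixed open set, each market goes to its cheapest open site; total = fixed + service.
{B, C}: C1→B 3·8=24, C2→B 10·14=140, C3→C 7·13=91, C4→C 3·10=30, C5→B 4·15=60. Service 345; fixed 40; total 385.
{A, B, C}: service 345 + fixed 59 = 404
{B, C, D}: C1→B 3·8=24, C2→B 10·14=140, C3→C 7·13=91, C4→C 3·10=30, C5→B 4·15=60. Service 345; fixed 86; total 431.
{A, B, C, D}: C1→B 3·8=24, C2→B 10·14=140, C3→C 7·13=91, C4→C 3·10=30, C5→B 4·15=60. Service 345; fixed 105; total 450.
(All 15 nonempty subsets were checked; B and C is lowest.)

Minimum total cost: 385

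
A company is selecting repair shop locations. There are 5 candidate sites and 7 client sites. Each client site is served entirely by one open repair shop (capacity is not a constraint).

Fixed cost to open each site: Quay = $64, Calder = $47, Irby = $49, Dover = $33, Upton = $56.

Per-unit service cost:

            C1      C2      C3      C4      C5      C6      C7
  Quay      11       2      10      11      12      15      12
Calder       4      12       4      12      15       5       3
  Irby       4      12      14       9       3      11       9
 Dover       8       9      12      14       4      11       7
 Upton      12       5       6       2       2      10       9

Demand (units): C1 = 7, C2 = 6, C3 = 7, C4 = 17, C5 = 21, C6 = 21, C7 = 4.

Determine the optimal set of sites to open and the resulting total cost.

For any fixed open set, each client site goes to its cheapest open site; total = fixed + service.
{Calder, Upton}: C1→Calder 4·7=28, C2→Upton 5·6=30, C3→Calder 4·7=28, C4→Upton 2·17=34, C5→Upton 2·21=42, C6→Calder 5·21=105, C7→Calder 3·4=12. Service 279; fixed 103; total 382.
{Calder, Dover, Upton}: C1→Calder 4·7=28, C2→Upton 5·6=30, C3→Calder 4·7=28, C4→Upton 2·17=34, C5→Upton 2·21=42, C6→Calder 5·21=105, C7→Calder 3·4=12. Service 279; fixed 136; total 415.
{Quay, Calder, Upton}: service 261 + fixed 167 = 428
{Quay, Calder, Irby, Dover, Upton}: C1→Calder 4·7=28, C2→Quay 2·6=12, C3→Calder 4·7=28, C4→Upton 2·17=34, C5→Upton 2·21=42, C6→Calder 5·21=105, C7→Calder 3·4=12. Service 261; fixed 249; total 510.
No other subset beats 382.

Open Calder and Upton; minimum total cost 382.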